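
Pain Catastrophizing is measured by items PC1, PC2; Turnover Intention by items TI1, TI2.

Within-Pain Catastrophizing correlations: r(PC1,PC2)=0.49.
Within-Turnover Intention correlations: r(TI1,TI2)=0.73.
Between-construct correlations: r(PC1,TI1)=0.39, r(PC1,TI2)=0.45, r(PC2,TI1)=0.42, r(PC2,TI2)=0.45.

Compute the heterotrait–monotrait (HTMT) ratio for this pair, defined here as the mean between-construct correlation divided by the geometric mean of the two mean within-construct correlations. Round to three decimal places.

0.715

Between-construct mean = 1.71/4 = 0.4275.
Mean within-PC = 0.49/1 = 0.4900; mean within-TI = 0.73/1 = 0.7300.
Geometric mean = √(0.4900 × 0.7300) = 0.5981.
HTMT = 0.4275 / 0.5981 = 0.715.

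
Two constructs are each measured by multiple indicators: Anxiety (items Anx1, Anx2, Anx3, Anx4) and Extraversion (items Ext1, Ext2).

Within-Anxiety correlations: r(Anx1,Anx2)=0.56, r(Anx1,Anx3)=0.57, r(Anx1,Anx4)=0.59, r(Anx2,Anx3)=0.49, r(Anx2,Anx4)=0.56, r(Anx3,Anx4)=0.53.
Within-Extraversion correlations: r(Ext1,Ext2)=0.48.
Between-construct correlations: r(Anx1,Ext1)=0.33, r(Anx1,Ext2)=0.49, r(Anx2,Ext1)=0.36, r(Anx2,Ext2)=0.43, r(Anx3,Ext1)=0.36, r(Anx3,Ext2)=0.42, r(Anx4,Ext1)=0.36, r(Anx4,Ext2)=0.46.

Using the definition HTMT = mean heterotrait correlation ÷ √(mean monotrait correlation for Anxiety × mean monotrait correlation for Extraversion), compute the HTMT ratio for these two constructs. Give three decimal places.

0.781

Between-construct mean = 3.21/8 = 0.4013.
Mean within-Anx = 3.30/6 = 0.5500; mean within-Ext = 0.48/1 = 0.4800.
Geometric mean = √(0.5500 × 0.4800) = 0.5138.
HTMT = 0.4013 / 0.5138 = 0.781.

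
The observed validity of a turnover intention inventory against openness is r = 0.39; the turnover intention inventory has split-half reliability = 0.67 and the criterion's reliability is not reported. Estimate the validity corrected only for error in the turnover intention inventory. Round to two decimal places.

0.48

Single correction: r_c = r_obs / √r_xx = 0.39 / √0.67 = 0.39 / 0.8185 ≈ 0.48.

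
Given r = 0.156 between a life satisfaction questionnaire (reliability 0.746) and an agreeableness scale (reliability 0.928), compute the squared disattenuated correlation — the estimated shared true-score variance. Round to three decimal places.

0.035

Disattenuated r = 0.156 / √(0.746 × 0.928) = 0.156 / 0.8320 = 0.1875.
Shared true-score variance = 0.1875² = 0.0352 ≈ 0.035.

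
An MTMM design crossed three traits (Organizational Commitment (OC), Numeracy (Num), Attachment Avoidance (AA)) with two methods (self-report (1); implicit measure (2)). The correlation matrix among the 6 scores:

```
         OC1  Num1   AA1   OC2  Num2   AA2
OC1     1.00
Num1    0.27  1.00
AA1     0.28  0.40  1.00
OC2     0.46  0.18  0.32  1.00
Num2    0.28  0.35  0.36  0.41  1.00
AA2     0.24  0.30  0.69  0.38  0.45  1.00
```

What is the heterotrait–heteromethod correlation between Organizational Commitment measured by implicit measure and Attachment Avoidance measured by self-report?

Different traits and methods: r(OC2, AA1) = 0.32.

0.32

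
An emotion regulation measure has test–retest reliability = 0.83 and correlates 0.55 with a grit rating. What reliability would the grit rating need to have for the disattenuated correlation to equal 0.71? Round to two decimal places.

r_true = r_obs / √(r_xx · r_yy) ⇒ 0.71 = 0.55 / √(0.83 · r_yy).
√(0.83 · r_yy) = 0.55 / 0.71 = 0.7746; 0.83 · r_yy = 0.6000; r_yy = 0.6000 / 0.83 ≈ 0.72.

0.72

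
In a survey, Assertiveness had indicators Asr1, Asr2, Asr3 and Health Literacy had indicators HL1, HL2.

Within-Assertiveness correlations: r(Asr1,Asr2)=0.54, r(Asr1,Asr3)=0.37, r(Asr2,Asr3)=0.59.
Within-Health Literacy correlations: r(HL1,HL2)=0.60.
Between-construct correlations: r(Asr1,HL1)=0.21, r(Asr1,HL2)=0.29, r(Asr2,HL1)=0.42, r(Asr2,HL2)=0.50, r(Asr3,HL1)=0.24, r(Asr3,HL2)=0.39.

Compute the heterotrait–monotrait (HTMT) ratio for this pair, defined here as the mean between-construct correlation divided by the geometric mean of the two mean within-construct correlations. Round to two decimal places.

Mean heterotrait r = 2.05/6 = 0.3417.
Mean within-Asr = 1.50/3 = 0.5000; mean within-HL = 0.60/1 = 0.6000.
Geometric mean = √(0.5000 × 0.6000) = 0.5477.
HTMT = 0.3417 / 0.5477 = 0.62.

0.62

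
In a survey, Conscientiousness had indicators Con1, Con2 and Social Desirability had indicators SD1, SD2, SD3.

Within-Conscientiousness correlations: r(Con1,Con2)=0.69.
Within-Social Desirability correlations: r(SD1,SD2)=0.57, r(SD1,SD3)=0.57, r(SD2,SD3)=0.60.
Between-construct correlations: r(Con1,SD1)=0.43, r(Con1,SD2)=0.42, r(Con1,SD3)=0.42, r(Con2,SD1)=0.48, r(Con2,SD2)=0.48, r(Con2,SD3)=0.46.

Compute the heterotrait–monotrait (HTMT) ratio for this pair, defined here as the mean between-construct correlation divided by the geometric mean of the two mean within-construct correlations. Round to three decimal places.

Between-construct mean = 2.69/6 = 0.4483.
Mean within-Con = 0.69/1 = 0.6900; mean within-SD = 1.74/3 = 0.5800.
Geometric mean = √(0.6900 × 0.5800) = 0.6326.
HTMT = 0.4483 / 0.6326 = 0.709.

0.709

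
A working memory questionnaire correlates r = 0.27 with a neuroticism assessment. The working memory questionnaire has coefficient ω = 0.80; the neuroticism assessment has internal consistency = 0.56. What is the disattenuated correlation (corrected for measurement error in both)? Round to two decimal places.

0.40

r_true = r_obs / √(r_xx · r_yy) = 0.27 / √(0.80 × 0.56) = 0.27 / √0.4480 = 0.27 / 0.6693 ≈ 0.40.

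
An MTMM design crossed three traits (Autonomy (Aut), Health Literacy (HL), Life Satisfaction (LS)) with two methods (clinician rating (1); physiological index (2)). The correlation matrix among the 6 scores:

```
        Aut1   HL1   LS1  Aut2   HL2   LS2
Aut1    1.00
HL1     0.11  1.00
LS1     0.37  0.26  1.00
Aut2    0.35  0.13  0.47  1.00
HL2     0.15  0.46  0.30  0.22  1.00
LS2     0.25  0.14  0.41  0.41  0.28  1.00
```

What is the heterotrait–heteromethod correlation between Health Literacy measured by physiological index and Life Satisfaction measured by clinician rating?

0.30

Different traits and methods: r(HL2, LS1) = 0.30.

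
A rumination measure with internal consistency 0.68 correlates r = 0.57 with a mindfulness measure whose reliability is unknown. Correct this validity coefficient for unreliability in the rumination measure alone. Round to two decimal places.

0.69

Single correction: r_c = r_obs / √r_xx = 0.57 / √0.68 = 0.57 / 0.8246 ≈ 0.69.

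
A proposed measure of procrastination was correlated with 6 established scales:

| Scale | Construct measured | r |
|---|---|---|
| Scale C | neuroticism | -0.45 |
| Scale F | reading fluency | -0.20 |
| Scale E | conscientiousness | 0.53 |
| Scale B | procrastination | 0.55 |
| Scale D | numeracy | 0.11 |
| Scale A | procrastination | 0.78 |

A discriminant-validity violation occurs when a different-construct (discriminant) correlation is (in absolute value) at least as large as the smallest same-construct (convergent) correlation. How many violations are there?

0

Convergent (same construct = procrastination): Scale B, Scale A.
Smallest convergent = 0.55. Discriminant |r|: 0.45, 0.20, 0.53, 0.11; count ≥ 0.55 → 0.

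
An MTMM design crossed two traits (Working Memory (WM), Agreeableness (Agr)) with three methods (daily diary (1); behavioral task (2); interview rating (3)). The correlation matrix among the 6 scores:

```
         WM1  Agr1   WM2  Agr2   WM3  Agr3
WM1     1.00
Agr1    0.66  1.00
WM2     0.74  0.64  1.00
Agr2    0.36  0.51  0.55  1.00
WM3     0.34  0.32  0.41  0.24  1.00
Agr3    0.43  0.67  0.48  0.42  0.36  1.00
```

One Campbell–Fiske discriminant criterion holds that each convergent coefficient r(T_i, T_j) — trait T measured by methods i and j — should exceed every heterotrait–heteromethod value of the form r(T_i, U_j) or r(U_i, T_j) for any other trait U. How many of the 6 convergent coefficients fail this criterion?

4

Checking each validity diagonal entry against its comparison values:
WM (methods 1·2): 0.74 vs {0.36, 0.64} → pass.
WM (methods 1·3): 0.34 vs {0.43, 0.32} → fail.
WM (methods 2·3): 0.41 vs {0.48, 0.24} → fail.
Agr (methods 1·2): 0.51 vs {0.64, 0.36} → fail.
Agr (methods 1·3): 0.67 vs {0.32, 0.43} → pass.
Agr (methods 2·3): 0.42 vs {0.24, 0.48} → fail.
4 of 6 fail.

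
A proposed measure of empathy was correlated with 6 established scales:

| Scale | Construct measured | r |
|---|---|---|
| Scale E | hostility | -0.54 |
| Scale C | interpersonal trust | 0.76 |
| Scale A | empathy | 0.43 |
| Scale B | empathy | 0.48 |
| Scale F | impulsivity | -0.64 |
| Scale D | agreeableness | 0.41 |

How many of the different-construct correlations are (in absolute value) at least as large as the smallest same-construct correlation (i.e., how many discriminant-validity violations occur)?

3

Convergent (same construct = empathy): Scale A, Scale B.
Smallest convergent = 0.43. Discriminant |r|: 0.54, 0.76, 0.64, 0.41; count ≥ 0.43 → 3.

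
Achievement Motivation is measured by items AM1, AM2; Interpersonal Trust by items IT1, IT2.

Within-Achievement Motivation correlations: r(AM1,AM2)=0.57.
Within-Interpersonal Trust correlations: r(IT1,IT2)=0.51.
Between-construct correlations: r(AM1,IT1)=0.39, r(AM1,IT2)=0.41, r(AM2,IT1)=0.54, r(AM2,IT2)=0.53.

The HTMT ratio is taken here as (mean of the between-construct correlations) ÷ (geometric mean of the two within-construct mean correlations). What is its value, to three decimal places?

Mean between = 1.87/4 = 0.4675.
Mean within-AM = 0.57/1 = 0.5700; mean within-IT = 0.51/1 = 0.5100.
Geometric mean = √(0.5700 × 0.5100) = 0.5392.
HTMT = 0.4675 / 0.5392 = 0.867.

0.867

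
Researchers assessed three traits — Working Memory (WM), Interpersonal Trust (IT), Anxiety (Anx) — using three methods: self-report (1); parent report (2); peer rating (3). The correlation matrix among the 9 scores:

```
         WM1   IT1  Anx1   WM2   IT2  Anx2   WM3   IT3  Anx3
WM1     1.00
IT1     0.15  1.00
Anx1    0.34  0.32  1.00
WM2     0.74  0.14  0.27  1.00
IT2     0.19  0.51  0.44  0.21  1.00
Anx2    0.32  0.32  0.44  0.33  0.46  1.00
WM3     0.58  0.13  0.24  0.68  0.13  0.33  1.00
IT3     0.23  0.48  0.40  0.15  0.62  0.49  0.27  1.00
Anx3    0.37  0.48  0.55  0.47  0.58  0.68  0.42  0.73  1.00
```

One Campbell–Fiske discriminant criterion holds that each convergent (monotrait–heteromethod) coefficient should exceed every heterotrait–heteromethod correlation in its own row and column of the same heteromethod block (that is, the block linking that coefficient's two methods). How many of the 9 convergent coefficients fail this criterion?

Each convergent coefficient versus the relevant comparison correlations:
WM (methods 1·2): 0.74 vs {0.19, 0.14, 0.32, 0.27} → pass.
WM (methods 1·3): 0.58 vs {0.23, 0.13, 0.37, 0.24} → pass.
WM (methods 2·3): 0.68 vs {0.15, 0.13, 0.47, 0.33} → pass.
IT (methods 1·2): 0.51 vs {0.14, 0.19, 0.32, 0.44} → pass.
IT (methods 1·3): 0.48 vs {0.13, 0.23, 0.48, 0.40} → fail.
IT (methods 2·3): 0.62 vs {0.13, 0.15, 0.58, 0.49} → pass.
Anx (methods 1·2): 0.44 vs {0.27, 0.32, 0.44, 0.32} → fail.
Anx (methods 1·3): 0.55 vs {0.24, 0.37, 0.40, 0.48} → pass.
Anx (methods 2·3): 0.68 vs {0.33, 0.47, 0.49, 0.58} → pass.
2 of 9 fail.

2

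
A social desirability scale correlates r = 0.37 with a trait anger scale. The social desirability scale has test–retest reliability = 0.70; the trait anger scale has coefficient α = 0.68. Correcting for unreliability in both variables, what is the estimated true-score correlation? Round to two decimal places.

0.54

r_true = r_obs / √(r_xx · r_yy) = 0.37 / √(0.70 × 0.68) = 0.37 / √0.4760 = 0.37 / 0.6899 ≈ 0.54.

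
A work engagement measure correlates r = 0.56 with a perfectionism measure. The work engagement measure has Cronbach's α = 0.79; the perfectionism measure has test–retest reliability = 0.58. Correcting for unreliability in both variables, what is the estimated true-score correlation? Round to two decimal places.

r_true = r_obs / √(r_xx · r_yy) = 0.56 / √(0.79 × 0.58) = 0.56 / √0.4582 = 0.56 / 0.6769 ≈ 0.83.

0.83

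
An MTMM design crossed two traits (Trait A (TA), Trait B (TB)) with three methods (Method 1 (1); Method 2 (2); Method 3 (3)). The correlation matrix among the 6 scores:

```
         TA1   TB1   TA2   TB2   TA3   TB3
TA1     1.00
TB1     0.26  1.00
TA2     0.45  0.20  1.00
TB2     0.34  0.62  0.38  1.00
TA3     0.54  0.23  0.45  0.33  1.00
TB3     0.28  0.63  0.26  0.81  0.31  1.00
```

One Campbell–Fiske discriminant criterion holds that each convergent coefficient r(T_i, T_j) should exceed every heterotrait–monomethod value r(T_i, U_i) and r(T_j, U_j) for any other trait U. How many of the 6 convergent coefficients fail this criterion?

Each convergent coefficient versus the relevant comparison correlations:
TA (methods 1·2): 0.45 vs {0.26, 0.38} → pass.
TA (methods 1·3): 0.54 vs {0.26, 0.31} → pass.
TA (methods 2·3): 0.45 vs {0.38, 0.31} → pass.
TB (methods 1·2): 0.62 vs {0.26, 0.38} → pass.
TB (methods 1·3): 0.63 vs {0.26, 0.31} → pass.
TB (methods 2·3): 0.81 vs {0.38, 0.31} → pass.
0 of 6 fail.

0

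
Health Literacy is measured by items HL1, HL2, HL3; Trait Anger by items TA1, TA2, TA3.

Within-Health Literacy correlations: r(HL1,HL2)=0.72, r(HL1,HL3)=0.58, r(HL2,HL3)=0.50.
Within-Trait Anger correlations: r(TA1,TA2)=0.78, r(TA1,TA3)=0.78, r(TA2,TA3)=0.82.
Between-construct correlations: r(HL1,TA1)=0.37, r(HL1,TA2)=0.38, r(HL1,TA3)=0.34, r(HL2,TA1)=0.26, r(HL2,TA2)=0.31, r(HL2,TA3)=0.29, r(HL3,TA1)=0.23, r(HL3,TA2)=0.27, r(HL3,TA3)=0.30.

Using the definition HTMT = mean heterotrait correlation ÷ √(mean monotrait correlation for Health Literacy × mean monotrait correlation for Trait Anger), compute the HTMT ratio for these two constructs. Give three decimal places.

Between-construct mean = 2.75/9 = 0.3056.
Mean within-HL = 1.80/3 = 0.6000; mean within-TA = 2.38/3 = 0.7933.
Geometric mean = √(0.6000 × 0.7933) = 0.6899.
HTMT = 0.3056 / 0.6899 = 0.443.

0.443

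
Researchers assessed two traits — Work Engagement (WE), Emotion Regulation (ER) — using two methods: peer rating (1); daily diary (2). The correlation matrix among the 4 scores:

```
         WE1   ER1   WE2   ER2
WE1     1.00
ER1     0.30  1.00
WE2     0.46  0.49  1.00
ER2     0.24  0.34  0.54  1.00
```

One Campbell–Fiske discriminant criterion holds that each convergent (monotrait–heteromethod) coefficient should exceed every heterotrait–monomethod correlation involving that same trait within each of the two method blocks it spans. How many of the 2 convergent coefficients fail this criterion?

2

Convergent coefficients and their comparison sets:
WE (methods 1·2): 0.46 vs {0.30, 0.54} → fail.
ER (methods 1·2): 0.34 vs {0.30, 0.54} → fail.
2 of 2 fail.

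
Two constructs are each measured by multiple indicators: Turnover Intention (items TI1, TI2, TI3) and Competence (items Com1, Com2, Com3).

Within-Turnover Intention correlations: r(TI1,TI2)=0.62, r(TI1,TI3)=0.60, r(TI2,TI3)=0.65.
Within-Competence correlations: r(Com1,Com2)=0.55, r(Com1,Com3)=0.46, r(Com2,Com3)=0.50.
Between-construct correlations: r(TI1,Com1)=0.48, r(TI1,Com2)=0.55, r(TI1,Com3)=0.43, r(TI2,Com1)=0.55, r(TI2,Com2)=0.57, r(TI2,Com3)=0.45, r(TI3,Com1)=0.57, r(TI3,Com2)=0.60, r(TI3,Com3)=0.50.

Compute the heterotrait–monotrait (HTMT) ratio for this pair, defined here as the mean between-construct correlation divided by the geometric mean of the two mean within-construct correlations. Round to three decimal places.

0.932

Mean between = 4.70/9 = 0.5222.
Mean within-TI = 1.87/3 = 0.6233; mean within-Com = 1.51/3 = 0.5033.
Geometric mean = √(0.6233 × 0.5033) = 0.5601.
HTMT = 0.5222 / 0.5601 = 0.932.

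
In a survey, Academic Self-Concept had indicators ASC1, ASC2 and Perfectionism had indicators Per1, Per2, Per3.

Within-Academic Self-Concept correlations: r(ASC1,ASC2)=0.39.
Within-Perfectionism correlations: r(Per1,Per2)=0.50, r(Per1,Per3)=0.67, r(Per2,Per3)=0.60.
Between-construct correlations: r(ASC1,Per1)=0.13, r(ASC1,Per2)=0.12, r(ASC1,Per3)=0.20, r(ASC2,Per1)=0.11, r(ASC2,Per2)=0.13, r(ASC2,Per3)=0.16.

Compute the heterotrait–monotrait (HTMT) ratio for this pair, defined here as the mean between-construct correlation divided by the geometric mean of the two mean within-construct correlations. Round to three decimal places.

0.295

Between-construct mean = 0.85/6 = 0.1417.
Mean within-ASC = 0.39/1 = 0.3900; mean within-Per = 1.77/3 = 0.5900.
Geometric mean = √(0.3900 × 0.5900) = 0.4797.
HTMT = 0.1417 / 0.4797 = 0.295.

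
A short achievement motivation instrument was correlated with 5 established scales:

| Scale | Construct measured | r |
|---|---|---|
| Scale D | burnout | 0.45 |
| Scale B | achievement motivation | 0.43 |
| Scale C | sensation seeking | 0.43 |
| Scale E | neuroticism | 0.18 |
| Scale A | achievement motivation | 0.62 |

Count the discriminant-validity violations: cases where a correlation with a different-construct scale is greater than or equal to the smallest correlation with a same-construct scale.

2

Convergent (same construct = achievement motivation): Scale B, Scale A.
Smallest convergent = 0.43. Discriminant values: 0.45, 0.43, 0.18; count ≥ 0.43 → 2.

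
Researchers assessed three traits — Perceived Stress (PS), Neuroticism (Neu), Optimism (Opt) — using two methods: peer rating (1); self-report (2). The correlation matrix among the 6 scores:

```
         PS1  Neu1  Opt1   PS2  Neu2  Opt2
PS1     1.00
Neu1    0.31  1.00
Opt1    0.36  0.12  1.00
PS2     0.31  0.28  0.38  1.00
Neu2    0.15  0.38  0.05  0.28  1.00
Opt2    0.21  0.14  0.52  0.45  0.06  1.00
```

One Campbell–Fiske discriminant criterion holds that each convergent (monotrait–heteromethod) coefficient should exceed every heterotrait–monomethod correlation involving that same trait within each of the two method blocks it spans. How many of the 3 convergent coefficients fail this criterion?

Each convergent coefficient versus the relevant comparison correlations:
PS (methods 1·2): 0.31 vs {0.31, 0.28, 0.36, 0.45} → fail.
Neu (methods 1·2): 0.38 vs {0.31, 0.28, 0.12, 0.06} → pass.
Opt (methods 1·2): 0.52 vs {0.36, 0.45, 0.12, 0.06} → pass.
1 of 3 fail.

1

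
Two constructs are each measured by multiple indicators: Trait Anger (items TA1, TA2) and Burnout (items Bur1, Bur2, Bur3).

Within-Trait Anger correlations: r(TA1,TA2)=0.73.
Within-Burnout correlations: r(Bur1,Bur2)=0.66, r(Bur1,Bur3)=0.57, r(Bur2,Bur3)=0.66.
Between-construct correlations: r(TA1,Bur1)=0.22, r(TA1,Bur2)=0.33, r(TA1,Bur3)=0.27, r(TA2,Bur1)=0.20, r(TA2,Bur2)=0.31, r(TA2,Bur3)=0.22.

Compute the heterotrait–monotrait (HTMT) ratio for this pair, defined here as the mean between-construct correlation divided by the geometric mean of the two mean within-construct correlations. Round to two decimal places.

Between-construct mean = 1.55/6 = 0.2583.
Mean within-TA = 0.73/1 = 0.7300; mean within-Bur = 1.89/3 = 0.6300.
Geometric mean = √(0.7300 × 0.6300) = 0.6782.
HTMT = 0.2583 / 0.6782 = 0.38.

0.38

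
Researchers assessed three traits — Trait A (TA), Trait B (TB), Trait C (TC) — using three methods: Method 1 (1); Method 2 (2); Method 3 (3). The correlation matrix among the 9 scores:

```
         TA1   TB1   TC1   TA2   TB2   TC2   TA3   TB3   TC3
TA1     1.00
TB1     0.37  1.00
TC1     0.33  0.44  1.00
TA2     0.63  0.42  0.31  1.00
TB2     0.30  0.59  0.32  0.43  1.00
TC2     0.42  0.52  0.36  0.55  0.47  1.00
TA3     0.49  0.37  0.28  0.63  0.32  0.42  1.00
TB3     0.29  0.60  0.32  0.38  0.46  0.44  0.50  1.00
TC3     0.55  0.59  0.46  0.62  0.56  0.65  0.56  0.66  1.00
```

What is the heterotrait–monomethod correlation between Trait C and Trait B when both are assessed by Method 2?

0.47

Different traits, same method: r(TC2, TB2) = 0.47.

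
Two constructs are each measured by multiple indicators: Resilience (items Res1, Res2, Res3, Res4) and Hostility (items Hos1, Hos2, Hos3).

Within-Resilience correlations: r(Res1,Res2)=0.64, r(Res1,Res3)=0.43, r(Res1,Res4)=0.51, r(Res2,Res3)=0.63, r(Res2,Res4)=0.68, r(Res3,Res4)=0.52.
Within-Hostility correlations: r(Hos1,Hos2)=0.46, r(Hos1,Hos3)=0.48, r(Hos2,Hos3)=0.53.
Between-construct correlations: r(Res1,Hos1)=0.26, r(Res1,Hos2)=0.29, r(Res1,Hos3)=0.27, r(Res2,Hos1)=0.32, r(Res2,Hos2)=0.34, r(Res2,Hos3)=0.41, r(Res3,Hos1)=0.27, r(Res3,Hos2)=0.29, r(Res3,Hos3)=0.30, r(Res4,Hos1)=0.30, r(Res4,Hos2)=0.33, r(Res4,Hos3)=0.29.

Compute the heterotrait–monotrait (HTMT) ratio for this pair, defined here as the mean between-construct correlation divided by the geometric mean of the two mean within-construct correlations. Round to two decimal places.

0.58

Mean between = 3.67/12 = 0.3058.
Mean within-Res = 3.41/6 = 0.5683; mean within-Hos = 1.47/3 = 0.4900.
Geometric mean = √(0.5683 × 0.4900) = 0.5277.
HTMT = 0.3058 / 0.5277 = 0.58.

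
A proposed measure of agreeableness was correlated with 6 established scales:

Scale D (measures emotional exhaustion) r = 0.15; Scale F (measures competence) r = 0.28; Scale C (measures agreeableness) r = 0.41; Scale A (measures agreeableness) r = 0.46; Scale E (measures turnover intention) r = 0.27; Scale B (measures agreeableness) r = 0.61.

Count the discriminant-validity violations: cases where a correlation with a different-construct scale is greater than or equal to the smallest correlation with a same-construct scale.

Convergent (same construct = agreeableness): Scale C, Scale A, Scale B.
Smallest convergent = 0.41. Discriminant values: 0.15, 0.28, 0.27; count ≥ 0.41 → 0.

0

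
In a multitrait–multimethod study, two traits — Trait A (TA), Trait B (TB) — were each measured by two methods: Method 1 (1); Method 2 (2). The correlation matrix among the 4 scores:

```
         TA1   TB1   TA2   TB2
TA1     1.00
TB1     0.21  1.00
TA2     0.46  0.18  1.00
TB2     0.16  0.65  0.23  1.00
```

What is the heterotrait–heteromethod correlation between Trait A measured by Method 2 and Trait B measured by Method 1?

Different traits and methods: r(TA2, TB1) = 0.18.

0.18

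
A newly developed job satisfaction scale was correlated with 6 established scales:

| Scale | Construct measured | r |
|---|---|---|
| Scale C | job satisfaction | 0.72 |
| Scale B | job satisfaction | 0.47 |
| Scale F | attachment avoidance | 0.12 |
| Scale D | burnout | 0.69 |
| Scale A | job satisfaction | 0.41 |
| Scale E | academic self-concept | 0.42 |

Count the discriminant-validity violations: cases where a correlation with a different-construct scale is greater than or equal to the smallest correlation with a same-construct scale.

2

Convergent (same construct = job satisfaction): Scale C, Scale B, Scale A.
Smallest convergent = 0.41. Discriminant values: 0.12, 0.69, 0.42; count ≥ 0.41 → 2.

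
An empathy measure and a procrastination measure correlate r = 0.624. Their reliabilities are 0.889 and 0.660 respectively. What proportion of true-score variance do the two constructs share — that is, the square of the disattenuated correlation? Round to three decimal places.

Disattenuated r = 0.624 / √(0.889 × 0.660) = 0.624 / 0.7660 = 0.8146.
Shared true-score variance = 0.8146² = 0.6636 ≈ 0.664.

0.664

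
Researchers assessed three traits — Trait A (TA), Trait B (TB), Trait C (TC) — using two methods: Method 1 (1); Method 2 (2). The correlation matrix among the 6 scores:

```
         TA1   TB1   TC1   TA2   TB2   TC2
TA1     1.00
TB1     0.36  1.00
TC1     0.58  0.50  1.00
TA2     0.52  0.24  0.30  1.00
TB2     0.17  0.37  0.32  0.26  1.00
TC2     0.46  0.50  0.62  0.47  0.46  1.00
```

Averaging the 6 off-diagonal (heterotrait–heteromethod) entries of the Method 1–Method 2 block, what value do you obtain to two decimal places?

HTHM values (method 1 × method 2): 0.17, 0.46, 0.24, 0.50, 0.30, 0.32; mean = 1.99/6 = 0.33.

0.33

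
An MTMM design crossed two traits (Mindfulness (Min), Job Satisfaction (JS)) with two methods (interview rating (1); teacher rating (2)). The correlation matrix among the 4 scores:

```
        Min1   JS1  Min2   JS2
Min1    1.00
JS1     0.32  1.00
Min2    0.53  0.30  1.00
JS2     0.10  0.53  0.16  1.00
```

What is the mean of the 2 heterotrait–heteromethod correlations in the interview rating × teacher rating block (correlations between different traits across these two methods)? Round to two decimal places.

HTHM values (method 1 × method 2): 0.10, 0.30; mean = 0.40/2 = 0.20.

0.20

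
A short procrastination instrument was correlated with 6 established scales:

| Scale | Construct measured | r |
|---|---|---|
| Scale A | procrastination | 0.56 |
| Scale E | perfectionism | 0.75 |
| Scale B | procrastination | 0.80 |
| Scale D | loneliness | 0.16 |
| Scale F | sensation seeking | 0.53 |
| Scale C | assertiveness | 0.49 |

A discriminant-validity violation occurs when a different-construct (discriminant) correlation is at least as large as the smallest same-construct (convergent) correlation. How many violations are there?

Convergent (same construct = procrastination): Scale A, Scale B.
Smallest convergent = 0.56. Discriminant values: 0.75, 0.16, 0.53, 0.49; count ≥ 0.56 → 1.

1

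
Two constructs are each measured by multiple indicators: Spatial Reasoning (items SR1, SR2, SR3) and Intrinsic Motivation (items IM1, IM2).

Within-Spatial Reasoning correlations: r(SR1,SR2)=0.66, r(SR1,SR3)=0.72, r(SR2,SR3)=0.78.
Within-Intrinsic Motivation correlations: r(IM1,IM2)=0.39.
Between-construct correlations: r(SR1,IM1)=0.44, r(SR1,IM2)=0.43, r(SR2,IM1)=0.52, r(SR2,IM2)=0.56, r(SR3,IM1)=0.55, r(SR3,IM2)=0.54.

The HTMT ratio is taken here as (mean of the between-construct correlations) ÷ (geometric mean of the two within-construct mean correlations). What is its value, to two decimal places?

0.96

Mean heterotrait r = 3.04/6 = 0.5067.
Mean within-SR = 2.16/3 = 0.7200; mean within-IM = 0.39/1 = 0.3900.
Geometric mean = √(0.7200 × 0.3900) = 0.5299.
HTMT = 0.5067 / 0.5299 = 0.96.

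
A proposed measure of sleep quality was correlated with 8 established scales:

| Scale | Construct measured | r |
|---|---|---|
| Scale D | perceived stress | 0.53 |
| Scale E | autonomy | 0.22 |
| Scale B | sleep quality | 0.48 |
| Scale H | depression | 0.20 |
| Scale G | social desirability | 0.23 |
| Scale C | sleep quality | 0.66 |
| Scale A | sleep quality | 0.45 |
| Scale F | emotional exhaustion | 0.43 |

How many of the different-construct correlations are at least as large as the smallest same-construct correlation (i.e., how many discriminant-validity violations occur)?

1

Convergent (same construct = sleep quality): Scale B, Scale C, Scale A.
Smallest convergent = 0.45. Discriminant values: 0.53, 0.22, 0.20, 0.23, 0.43; count ≥ 0.45 → 1.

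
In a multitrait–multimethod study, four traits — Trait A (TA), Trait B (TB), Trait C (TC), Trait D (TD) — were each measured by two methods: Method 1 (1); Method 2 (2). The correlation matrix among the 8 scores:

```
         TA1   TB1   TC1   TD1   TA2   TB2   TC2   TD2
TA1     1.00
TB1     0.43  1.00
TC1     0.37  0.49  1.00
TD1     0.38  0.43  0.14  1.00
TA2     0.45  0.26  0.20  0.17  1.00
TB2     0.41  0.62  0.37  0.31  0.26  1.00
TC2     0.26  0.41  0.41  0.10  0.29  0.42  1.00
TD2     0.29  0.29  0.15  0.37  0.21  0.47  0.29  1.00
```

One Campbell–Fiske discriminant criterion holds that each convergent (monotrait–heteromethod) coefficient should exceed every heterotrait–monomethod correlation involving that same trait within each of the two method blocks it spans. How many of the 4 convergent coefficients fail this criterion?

2

Convergent coefficients and their comparison sets:
TA (methods 1·2): 0.45 vs {0.43, 0.26, 0.37, 0.29, 0.38, 0.21} → pass.
TB (methods 1·2): 0.62 vs {0.43, 0.26, 0.49, 0.42, 0.43, 0.47} → pass.
TC (methods 1·2): 0.41 vs {0.37, 0.29, 0.49, 0.42, 0.14, 0.29} → fail.
TD (methods 1·2): 0.37 vs {0.38, 0.21, 0.43, 0.47, 0.14, 0.29} → fail.
2 of 4 fail.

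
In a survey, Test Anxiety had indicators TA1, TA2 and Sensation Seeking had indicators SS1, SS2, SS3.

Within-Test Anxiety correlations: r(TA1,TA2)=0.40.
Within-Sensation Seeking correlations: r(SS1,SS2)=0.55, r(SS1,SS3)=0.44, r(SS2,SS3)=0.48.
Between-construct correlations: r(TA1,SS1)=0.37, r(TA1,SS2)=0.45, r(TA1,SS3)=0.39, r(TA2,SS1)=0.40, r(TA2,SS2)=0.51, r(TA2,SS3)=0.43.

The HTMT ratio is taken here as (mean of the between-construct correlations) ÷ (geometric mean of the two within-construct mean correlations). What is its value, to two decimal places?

0.96

Between-construct mean = 2.55/6 = 0.4250.
Mean within-TA = 0.40/1 = 0.4000; mean within-SS = 1.47/3 = 0.4900.
Geometric mean = √(0.4000 × 0.4900) = 0.4427.
HTMT = 0.4250 / 0.4427 = 0.96.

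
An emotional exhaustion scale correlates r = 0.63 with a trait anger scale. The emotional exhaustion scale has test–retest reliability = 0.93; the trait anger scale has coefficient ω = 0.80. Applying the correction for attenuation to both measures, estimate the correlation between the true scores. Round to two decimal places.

r_true = r_obs / √(r_xx · r_yy) = 0.63 / √(0.93 × 0.80) = 0.63 / √0.7440 = 0.63 / 0.8626 ≈ 0.73.

0.73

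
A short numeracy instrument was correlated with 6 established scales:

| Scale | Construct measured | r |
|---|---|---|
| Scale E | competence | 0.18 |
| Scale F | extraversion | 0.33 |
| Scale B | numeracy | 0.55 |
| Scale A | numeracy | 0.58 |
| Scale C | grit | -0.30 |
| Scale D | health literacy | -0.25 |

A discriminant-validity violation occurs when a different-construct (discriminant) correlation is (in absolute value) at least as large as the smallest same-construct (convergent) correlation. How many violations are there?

0

Convergent (same construct = numeracy): Scale B, Scale A.
Smallest convergent = 0.55. Discriminant |r|: 0.18, 0.33, 0.30, 0.25; count ≥ 0.55 → 0.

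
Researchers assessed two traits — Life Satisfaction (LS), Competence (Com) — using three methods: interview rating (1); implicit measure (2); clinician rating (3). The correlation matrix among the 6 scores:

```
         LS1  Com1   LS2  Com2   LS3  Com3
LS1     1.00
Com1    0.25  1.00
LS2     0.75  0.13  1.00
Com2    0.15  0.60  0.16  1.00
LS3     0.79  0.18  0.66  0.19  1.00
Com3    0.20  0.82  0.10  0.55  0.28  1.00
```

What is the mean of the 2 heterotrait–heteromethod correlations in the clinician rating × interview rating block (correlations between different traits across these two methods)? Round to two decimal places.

HTHM values (method 3 × method 1): 0.18, 0.20; mean = 0.38/2 = 0.19.

0.19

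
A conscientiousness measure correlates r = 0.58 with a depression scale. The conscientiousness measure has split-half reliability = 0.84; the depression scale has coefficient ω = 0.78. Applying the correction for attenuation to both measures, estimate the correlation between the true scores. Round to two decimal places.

0.72

r_true = r_obs / √(r_xx · r_yy) = 0.58 / √(0.84 × 0.78) = 0.58 / √0.6552 = 0.58 / 0.8094 ≈ 0.72.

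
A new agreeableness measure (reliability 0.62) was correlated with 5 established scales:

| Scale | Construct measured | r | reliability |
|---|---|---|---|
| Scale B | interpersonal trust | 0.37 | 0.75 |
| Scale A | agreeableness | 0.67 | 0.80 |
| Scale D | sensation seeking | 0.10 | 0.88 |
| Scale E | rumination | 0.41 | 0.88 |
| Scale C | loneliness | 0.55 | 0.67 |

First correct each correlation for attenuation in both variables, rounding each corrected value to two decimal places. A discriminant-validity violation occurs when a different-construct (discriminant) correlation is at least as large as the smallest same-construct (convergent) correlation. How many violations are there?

Disattenuated r (r / √(r_scale · r_new)):
  Scale B (disc): 0.37 / √(0.75·0.62) = 0.54
  Scale A (conv): 0.67 / √(0.80·0.62) = 0.95
  Scale D (disc): 0.10 / √(0.88·0.62) = 0.14
  Scale E (disc): 0.41 / √(0.88·0.62) = 0.56
  Scale C (disc): 0.55 / √(0.67·0.62) = 0.85
Smallest convergent = 0.95. Discriminant values: 0.54, 0.14, 0.56, 0.85; count ≥ 0.95 → 0.

0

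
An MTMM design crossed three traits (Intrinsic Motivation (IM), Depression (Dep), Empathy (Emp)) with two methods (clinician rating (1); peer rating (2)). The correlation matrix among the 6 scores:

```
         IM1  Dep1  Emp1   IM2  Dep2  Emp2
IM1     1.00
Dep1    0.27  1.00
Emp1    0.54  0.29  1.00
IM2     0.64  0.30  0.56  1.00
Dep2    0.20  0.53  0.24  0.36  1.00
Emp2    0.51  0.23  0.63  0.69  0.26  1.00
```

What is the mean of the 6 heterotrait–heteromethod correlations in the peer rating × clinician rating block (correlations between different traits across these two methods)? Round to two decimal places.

0.34

HTHM values (method 2 × method 1): 0.30, 0.56, 0.20, 0.24, 0.51, 0.23; mean = 2.04/6 = 0.34.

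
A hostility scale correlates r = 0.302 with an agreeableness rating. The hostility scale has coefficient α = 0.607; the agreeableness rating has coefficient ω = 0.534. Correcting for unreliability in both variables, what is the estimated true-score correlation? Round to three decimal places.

r_true = r_obs / √(r_xx · r_yy) = 0.302 / √(0.607 × 0.534) = 0.302 / √0.324138 = 0.302 / 0.5693 ≈ 0.530.

0.530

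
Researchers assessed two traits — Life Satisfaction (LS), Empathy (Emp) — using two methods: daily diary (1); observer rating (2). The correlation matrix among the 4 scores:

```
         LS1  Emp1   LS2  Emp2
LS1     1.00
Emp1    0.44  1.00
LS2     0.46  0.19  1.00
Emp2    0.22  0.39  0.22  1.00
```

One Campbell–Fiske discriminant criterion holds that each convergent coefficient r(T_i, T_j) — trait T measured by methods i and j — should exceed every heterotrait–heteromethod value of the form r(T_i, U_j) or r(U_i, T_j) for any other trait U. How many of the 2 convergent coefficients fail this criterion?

0

Convergent coefficients and their comparison sets:
LS (methods 1·2): 0.46 vs {0.22, 0.19} → pass.
Emp (methods 1·2): 0.39 vs {0.19, 0.22} → pass.
0 of 2 fail.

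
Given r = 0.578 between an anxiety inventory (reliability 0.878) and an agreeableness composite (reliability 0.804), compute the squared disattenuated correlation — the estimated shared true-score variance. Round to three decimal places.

0.473

Disattenuated r = 0.578 / √(0.878 × 0.804) = 0.578 / 0.8402 = 0.6879.
Shared true-score variance = 0.6879² = 0.4732 ≈ 0.473.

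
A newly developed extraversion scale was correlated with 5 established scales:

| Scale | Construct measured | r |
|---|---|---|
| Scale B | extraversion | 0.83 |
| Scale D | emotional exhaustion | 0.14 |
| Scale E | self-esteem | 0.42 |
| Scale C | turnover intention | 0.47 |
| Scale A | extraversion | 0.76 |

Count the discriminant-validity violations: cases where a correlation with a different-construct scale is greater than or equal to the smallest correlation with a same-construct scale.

Convergent (same construct = extraversion): Scale B, Scale A.
Smallest convergent = 0.76. Discriminant values: 0.14, 0.42, 0.47; count ≥ 0.76 → 0.

0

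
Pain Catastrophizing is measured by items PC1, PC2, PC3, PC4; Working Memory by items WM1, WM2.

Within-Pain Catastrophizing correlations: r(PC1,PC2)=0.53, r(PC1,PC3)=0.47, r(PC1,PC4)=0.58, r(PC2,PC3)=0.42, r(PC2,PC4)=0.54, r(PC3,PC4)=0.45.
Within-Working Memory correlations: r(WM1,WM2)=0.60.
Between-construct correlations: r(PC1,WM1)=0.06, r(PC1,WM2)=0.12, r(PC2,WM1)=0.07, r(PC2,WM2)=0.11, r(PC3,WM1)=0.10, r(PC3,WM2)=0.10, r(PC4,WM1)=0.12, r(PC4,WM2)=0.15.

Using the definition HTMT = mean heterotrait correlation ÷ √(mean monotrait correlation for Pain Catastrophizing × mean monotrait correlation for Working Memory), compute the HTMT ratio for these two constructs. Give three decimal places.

0.190

Mean between = 0.83/8 = 0.1038.
Mean within-PC = 2.99/6 = 0.4983; mean within-WM = 0.60/1 = 0.6000.
Geometric mean = √(0.4983 × 0.6000) = 0.5468.
HTMT = 0.1038 / 0.5468 = 0.190.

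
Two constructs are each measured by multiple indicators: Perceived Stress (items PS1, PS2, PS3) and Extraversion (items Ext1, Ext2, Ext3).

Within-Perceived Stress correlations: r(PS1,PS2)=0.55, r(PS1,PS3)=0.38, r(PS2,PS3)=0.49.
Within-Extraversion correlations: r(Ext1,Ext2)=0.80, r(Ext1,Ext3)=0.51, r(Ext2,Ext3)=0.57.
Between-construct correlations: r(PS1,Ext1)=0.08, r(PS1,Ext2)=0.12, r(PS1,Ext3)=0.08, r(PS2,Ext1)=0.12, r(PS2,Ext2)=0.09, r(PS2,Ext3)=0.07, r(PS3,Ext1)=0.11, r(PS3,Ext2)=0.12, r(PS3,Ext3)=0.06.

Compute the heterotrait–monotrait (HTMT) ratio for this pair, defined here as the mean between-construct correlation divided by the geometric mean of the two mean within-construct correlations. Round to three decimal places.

Mean between = 0.85/9 = 0.0944.
Mean within-PS = 1.42/3 = 0.4733; mean within-Ext = 1.88/3 = 0.6267.
Geometric mean = √(0.4733 × 0.6267) = 0.5446.
HTMT = 0.0944 / 0.5446 = 0.173.

0.173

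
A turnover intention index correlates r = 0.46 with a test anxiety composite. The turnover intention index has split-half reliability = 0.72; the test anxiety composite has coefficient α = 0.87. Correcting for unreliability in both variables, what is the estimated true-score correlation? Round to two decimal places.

0.58

r_true = r_obs / √(r_xx · r_yy) = 0.46 / √(0.72 × 0.87) = 0.46 / √0.6264 = 0.46 / 0.7915 ≈ 0.58.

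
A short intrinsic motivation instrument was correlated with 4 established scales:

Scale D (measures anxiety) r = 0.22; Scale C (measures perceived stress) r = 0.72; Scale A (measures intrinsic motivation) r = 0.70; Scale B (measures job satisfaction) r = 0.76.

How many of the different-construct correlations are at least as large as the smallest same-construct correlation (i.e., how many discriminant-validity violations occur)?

2

Convergent (same construct = intrinsic motivation): Scale A.
Smallest convergent = 0.70. Discriminant values: 0.22, 0.72, 0.76; count ≥ 0.70 → 2.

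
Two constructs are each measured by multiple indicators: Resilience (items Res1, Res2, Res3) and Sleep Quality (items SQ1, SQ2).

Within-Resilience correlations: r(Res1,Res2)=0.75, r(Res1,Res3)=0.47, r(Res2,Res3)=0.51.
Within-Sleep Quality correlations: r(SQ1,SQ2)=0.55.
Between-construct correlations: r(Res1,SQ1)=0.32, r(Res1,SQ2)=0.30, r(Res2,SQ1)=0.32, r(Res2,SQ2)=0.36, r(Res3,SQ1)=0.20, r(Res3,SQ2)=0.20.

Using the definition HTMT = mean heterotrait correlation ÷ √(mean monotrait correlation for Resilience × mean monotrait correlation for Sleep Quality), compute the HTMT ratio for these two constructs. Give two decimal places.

0.50

Mean between = 1.70/6 = 0.2833.
Mean within-Res = 1.73/3 = 0.5767; mean within-SQ = 0.55/1 = 0.5500.
Geometric mean = √(0.5767 × 0.5500) = 0.5632.
HTMT = 0.2833 / 0.5632 = 0.50.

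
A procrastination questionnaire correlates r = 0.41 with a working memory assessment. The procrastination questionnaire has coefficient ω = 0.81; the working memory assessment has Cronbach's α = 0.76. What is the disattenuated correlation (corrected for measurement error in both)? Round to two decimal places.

r_true = r_obs / √(r_xx · r_yy) = 0.41 / √(0.81 × 0.76) = 0.41 / √0.6156 = 0.41 / 0.7846 ≈ 0.52.

0.52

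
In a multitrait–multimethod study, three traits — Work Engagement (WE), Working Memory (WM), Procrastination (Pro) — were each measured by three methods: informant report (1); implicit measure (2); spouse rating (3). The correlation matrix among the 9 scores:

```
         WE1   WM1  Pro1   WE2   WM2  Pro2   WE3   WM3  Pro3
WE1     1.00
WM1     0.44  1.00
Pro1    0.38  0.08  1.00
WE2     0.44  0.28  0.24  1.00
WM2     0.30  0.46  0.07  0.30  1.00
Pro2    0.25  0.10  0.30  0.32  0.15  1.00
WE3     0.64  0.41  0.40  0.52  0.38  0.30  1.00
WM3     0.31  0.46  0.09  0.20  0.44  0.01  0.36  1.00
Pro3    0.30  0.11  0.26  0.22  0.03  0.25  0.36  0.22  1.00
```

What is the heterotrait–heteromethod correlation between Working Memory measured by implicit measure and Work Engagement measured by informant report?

0.30

Different traits and methods: r(WM2, WE1) = 0.30.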